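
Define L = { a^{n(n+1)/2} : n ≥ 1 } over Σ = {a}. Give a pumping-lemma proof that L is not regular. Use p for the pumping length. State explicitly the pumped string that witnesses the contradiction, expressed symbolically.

Assume L is regular; let p be its pumping constant.
Take w = a^{p(p+1)/2} ∈ L with |w| = p(p+1)/2 ≥ p.
The pumping lemma gives a decomposition w = xyz where |xy| ≤ p and |y| ≥ 1.
Then y = a^k for some k with 1 ≤ k ≤ p.
Pump with i = 2: xy^2z = a^{p(p+1)/2+k}. Since 1 ≤ k ≤ p, p(p+1)/2 < p(p+1)/2+k ≤ p(p+1)/2+p < (p+1)(p+2)/2, so p(p+1)/2+k is strictly between consecutive triangular numbers. So xy^2z ∉ L.
Contradiction. Therefore L is not regular.

a^{p(p+1)/2+k}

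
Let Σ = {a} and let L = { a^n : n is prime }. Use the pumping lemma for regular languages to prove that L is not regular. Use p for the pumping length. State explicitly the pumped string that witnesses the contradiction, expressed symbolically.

a^{q(1+k)}

Assume L is regular. Let p be the pumping length given by the pumping lemma.
Let q be a prime with q ≥ p+2 (infinitely many primes exist), and take w = a^q ∈ L with |w| = q ≥ p.
The pumping lemma gives a decomposition w = xyz where |xy| ≤ p and y is nonempty.
Then y = a^k for some k with 1 ≤ k ≤ p.
Since 1 ≤ k ≤ p, |xz| = q-k. Pump with i = q+1: |xy^{q+1}z| = (q-k)+(q+1)k = q+qk = q(1+k), which is composite (both factors ≥ 2). So xy^{q+1}z = a^{q(1+k)} ∉ L.
This is a contradiction; hence L is not regular.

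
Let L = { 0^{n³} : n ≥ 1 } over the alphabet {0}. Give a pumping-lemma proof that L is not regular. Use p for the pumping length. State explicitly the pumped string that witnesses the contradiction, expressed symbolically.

0^{p³+k}

Suppose for contradiction that L is regular, and let p be the pumping length.
Take w = 0^{p³} ∈ L with |w| = p³ ≥ p.
By the pumping lemma, w = xyz with |xy| ≤ p and y is nonempty.
Then y = 0^k for some k with 1 ≤ k ≤ p.
Pump with i = 2: xy^2z = 0^{p³+k}. Since 1 ≤ k ≤ p, p³ < p³+k ≤ p³+p < p³+3p²+3p+1 = (p+1)³, so p³+k is not a perfect cube. So xy^2z ∉ L.
This contradicts the pumping lemma, so L is not regular.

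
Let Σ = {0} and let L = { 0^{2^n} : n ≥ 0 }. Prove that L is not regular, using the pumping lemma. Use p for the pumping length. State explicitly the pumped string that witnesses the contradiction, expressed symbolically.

Suppose for contradiction that L is regular, and let p be the pumping length.
Take w = 0^{2^p} ∈ L with |w| = 2^p ≥ p.
The pumping lemma gives a decomposition w = xyz where |xy| ≤ p and |y| ≥ 1.
Then y = 0^k for some k with 1 ≤ k ≤ p.
Pump with i = 2: xy^2z = 0^{2^p+k}. Since 1 ≤ k ≤ p < 2^p, we have 2^p < 2^p+k < 2^{p+1}, so 2^p+k is not a power of 2. So xy^2z ∉ L.
This contradicts the pumping lemma, so L is not regular.

0^{2^p+k}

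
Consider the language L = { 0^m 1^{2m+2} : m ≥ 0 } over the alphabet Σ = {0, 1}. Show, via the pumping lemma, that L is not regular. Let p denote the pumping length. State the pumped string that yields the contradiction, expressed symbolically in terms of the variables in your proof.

0^{p+k} 1^{2p+2}

Assume L is regular; let p be its pumping constant.
Choose w = 0^p 1^{2p+2}, which is in L with |w| = 3p+2 ≥ p.
The pumping lemma gives a decomposition w = xyz where |xy| ≤ p and |y| > 0.
The first p characters of w are 0's, so xy (and hence y) consists only of 0's. Write y = 0^k, 1 ≤ k ≤ p.
Pump with i = 2: xy^2z = 0^{p+k} 1^{2p+2}. For this to lie in L we would need 2p+2 = 2(p+k)+2, which forces k = 0. But k ≥ 1, so xy^2z ∉ L.
This contradicts the pumping lemma, so L is not regular.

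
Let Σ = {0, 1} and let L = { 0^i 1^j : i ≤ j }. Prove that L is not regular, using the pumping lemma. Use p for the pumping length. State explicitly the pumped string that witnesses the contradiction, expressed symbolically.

0^{p+k} 1^p

Assume L is regular; let p be its pumping constant.
Choose w = 0^p 1^p ∈ L, with |w| = 2p ≥ p.
Write w = xyz as guaranteed by the lemma, with |xy| ≤ p and |y| > 0.
Because |xy| ≤ p and w begins with p copies of 0, we have y = 0^k with 1 ≤ k ≤ p.
Consider xy^2z = 0^{p+k} 1^p. Since k ≥ 1, the 0-count p+k exceeds the 1-count p, so i ≤ j fails; thus xy^2z ∉ L.
Contradiction. Therefore L is not regular.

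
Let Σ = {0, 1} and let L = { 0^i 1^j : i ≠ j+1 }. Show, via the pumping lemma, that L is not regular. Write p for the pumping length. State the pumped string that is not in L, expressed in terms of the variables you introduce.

Toward a contradiction, assume L is regular with pumping length p.
Choose w = 0^p 1^{p+p!-1}. Since p ≠ (p+p!-1)+1 = p+p!, w ∈ L; and |w| ≥ p.
By the pumping lemma, w = xyz with |xy| ≤ p and y is nonempty.
Because |xy| ≤ p and w begins with p copies of 0, we have y = 0^k with 1 ≤ k ≤ p.
Since 1 ≤ k ≤ p, k divides p!; set t = 1 + p!/k. Then xy^t z has p + (p!/k)·k = p + p! copies of 0. Now the 0-count is p+p! and (1-count)+1 = (p+p!-1)+1 = p+p!, so i ≠ j+1 fails. So xy^t z = 0^{p+p!} 1^{p+p!-1} ∉ L.
Contradiction. Therefore L is not regular.

0^{p+p!} 1^{p+p!-1}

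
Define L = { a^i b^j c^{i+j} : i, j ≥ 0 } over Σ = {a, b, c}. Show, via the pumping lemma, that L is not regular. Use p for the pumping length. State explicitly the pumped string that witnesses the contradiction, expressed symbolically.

a^{p+k} b^p c^{2p}

Toward a contradiction, assume L is regular with pumping length p.
Take w = a^p b^p c^{2p} ∈ L (with i=j=p, i+j=2p), |w| = 4p ≥ p.
Write w = xyz as guaranteed by the lemma, with |xy| ≤ p and |y| ≥ 1.
Because |xy| ≤ p and w begins with p copies of a, we have y = a^k with 1 ≤ k ≤ p.
Consider xy^2z = a^{p+k} b^p c^{2p}. Now the a- and b-counts sum to 2p+k, but the c-count is 2p ≠ 2p+k. So xy^2z ∉ L.
This contradicts the pumping lemma, so L is not regular.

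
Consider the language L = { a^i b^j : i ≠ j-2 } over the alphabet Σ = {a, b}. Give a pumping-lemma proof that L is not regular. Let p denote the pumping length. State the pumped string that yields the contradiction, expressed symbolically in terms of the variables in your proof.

Assume L is regular; let p be its pumping constant.
Choose w = a^p b^{p+p!+2}. Since p ≠ (p+p!+2)-2 = p+p!, w ∈ L; and |w| ≥ p.
By the pumping lemma, w = xyz with |xy| ≤ p and |y| > 0.
Because |xy| ≤ p and w begins with p copies of a, we have y = a^k with 1 ≤ k ≤ p.
Since 1 ≤ k ≤ p, k divides p!; set t = 1 + p!/k. Then xy^t z has p + (p!/k)·k = p + p! copies of a. Now the a-count is p+p! and (b-count)-2 = (p+p!+2)-2 = p+p!, so i ≠ j-2 fails. So xy^t z = a^{p+p!} b^{p+p!+2} ∉ L.
This is a contradiction; hence L is not regular.

a^{p+p!} b^{p+p!+2}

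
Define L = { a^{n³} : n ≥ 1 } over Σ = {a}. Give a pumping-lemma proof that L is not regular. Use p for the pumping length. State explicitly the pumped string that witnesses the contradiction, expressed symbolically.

Assume L is regular; let p be its pumping constant.
Take w = a^{p³} ∈ L with |w| = p³ ≥ p.
The pumping lemma gives a decomposition w = xyz where |xy| ≤ p and |y| ≥ 1.
Then y = a^k for some k with 1 ≤ k ≤ p.
Pump with i = 2: xy^2z = a^{p³+k}. Since 1 ≤ k ≤ p, p³ < p³+k ≤ p³+p < p³+3p²+3p+1 = (p+1)³, so p³+k is not a perfect cube. So xy^2z ∉ L.
This contradicts the pumping lemma, so L is not regular.

a^{p³+k}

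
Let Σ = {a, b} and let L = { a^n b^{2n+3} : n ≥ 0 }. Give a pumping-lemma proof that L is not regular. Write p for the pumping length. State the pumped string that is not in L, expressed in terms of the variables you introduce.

a^{p+k} b^{2p+3}

Toward a contradiction, assume L is regular with pumping length p.
Let w = a^p b^{2p+3} ∈ L; note |w| = 3p+3 ≥ p.
By the pumping lemma, w = xyz with |xy| ≤ p and y is nonempty.
Since the first p symbols of w are all a's and |xy| ≤ p, y lies entirely in the leading a-block: y = a^k for some k with 1 ≤ k ≤ p.
Pump with i = 2: xy^2z = a^{p+k} b^{2p+3}. For this to lie in L we would need 2p+3 = 2(p+k)+3, which forces k = 0. But k ≥ 1, so xy^2z ∉ L.
Contradiction. Therefore L is not regular.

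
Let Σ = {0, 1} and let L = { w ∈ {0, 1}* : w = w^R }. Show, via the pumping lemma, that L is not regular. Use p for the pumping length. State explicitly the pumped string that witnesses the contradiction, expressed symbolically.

Assume L is regular; let p be its pumping constant.
Take w = 0^p 1 0^p, a palindrome of length 2p+1 ≥ p.
The pumping lemma gives a decomposition w = xyz where |xy| ≤ p and |y| ≥ 1.
Because |xy| ≤ p and w begins with p copies of 0, we have y = 0^k with 1 ≤ k ≤ p.
Pump with i = 2: xy^2z = 0^{p+k} 1 0^p. Its reverse is 0^p 1 0^{p+k}, which differs from xy^2z since k ≥ 1. So xy^2z is not a palindrome and xy^2z ∉ L.
This contradicts the pumping lemma, so L is not regular.

0^{p+k} 1 0^p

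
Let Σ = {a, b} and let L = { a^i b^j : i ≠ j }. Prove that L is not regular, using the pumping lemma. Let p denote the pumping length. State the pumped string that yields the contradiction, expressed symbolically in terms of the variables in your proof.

Suppose for contradiction that L is regular, and let p be the pumping length.
Choose w = a^p b^{p+p!}. Since p ≠ p+p!, w ∈ L; and |w| ≥ p.
Write w = xyz as guaranteed by the lemma, with |xy| ≤ p and |y| > 0.
The first p characters of w are a's, so xy (and hence y) consists only of a's. Write y = a^k, 1 ≤ k ≤ p.
Since 1 ≤ k ≤ p, k divides p!; set t = 1 + p!/k. Then xy^t z has p + (p!/k)·k = p + p! copies of a. Now the a-count equals the b-count, so i ≠ j fails. So xy^t z = a^{p+p!} b^{p+p!} ∉ L.
This contradicts the pumping lemma, so L is not regular.

a^{p+p!} b^{p+p!}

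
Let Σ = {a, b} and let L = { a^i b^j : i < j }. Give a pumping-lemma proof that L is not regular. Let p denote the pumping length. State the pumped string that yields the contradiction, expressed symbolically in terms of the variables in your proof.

Assume L is regular; let p be its pumping constant.
Choose w = a^p b^{p+1} ∈ L, with |w| = 2p+1 ≥ p.
By the pumping lemma, w = xyz with |xy| ≤ p and |y| ≥ 1.
Because |xy| ≤ p and w begins with p copies of a, we have y = a^k with 1 ≤ k ≤ p.
Consider xy^2z = a^{p+k} b^{p+1}. Since k ≥ 1, the a-count p+k is at least p+1, so i < j fails; thus xy^2z ∉ L.
Contradiction. Therefore L is not regular.

a^{p+k} b^{p+1}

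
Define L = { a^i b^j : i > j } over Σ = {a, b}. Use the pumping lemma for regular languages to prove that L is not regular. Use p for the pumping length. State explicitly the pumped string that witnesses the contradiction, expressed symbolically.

a^{p+1-k} b^p

Assume L is regular; let p be its pumping constant.
Choose w = a^{p+1} b^p ∈ L, with |w| = 2p+1 ≥ p.
The pumping lemma gives a decomposition w = xyz where |xy| ≤ p and |y| > 0.
The first p characters of w are a's, so xy (and hence y) consists only of a's. Write y = a^k, 1 ≤ k ≤ p.
Consider xy^0z = xz = a^{p+1-k} b^p. Since k ≥ 1, the a-count p+1-k is at most p, so i > j fails; thus xz ∉ L.
This is a contradiction; hence L is not regular.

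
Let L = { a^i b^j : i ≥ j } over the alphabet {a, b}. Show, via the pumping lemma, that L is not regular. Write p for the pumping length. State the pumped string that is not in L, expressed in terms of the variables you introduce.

Suppose for contradiction that L is regular, and let p be the pumping length.
Choose w = a^p b^p ∈ L, with |w| = 2p ≥ p.
The pumping lemma gives a decomposition w = xyz where |xy| ≤ p and y is nonempty.
The first p characters of w are a's, so xy (and hence y) consists only of a's. Write y = a^k, 1 ≤ k ≤ p.
Consider xy^0z = xz = a^{p-k} b^p. Since k ≥ 1, the a-count p-k is less than p, so i ≥ j fails; thus xz ∉ L.
This is a contradiction; hence L is not regular.

a^{p-k} b^p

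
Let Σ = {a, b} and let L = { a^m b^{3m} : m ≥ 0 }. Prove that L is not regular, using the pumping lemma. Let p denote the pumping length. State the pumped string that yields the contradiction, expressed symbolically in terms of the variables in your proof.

Assume L is regular. Let p be the pumping length given by the pumping lemma.
Choose w = a^p b^{3p}, which is in L with |w| = 4p ≥ p.
By the pumping lemma, w = xyz with |xy| ≤ p and |y| > 0.
Because |xy| ≤ p and w begins with p copies of a, we have y = a^k with 1 ≤ k ≤ p.
Pump with i = 2: xy^2z = a^{p+k} b^{3p}. For this to lie in L we would need 3p = 3(p+k), which forces k = 0. But k ≥ 1, so xy^2z ∉ L.
This is a contradiction; hence L is not regular.

a^{p+k} b^{3p}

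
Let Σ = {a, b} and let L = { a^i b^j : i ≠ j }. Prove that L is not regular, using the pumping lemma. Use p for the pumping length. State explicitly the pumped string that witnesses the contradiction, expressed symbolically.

a^{p+p!} b^{p+p!}

Suppose for contradiction that L is regular, and let p be the pumping length.
Choose w = a^p b^{p+p!}. Since p ≠ p+p!, w ∈ L; and |w| ≥ p.
By the pumping lemma, w = xyz with |xy| ≤ p and |y| > 0.
Because |xy| ≤ p and w begins with p copies of a, we have y = a^k with 1 ≤ k ≤ p.
Since 1 ≤ k ≤ p, k divides p!; set t = 1 + p!/k. Then xy^t z has p + (p!/k)·k = p + p! copies of a. Now the a-count equals the b-count, so i ≠ j fails. So xy^t z = a^{p+p!} b^{p+p!} ∉ L.
This is a contradiction; hence L is not regular.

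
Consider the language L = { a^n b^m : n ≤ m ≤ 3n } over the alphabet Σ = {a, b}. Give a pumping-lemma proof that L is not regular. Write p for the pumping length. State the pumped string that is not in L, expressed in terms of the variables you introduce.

a^{p+k} b^p

Assume L is regular; let p be its pumping constant.
Take w = a^p b^p ∈ L (since p ≤ p ≤ 3p), with |w| = 2p ≥ p.
Write w = xyz as guaranteed by the lemma, with |xy| ≤ p and |y| ≥ 1.
The first p characters of w are a's, so xy (and hence y) consists only of a's. Write y = a^k, 1 ≤ k ≤ p.
Pump with i = 2: xy^2z = a^{p+k} b^p. Now n = p+k > p = m, so the condition n ≤ m fails. Thus xy^2z ∉ L.
This is a contradiction; hence L is not regular.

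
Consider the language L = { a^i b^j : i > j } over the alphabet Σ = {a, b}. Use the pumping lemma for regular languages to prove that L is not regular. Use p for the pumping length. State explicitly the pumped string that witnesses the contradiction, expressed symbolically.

a^{p+1-k} b^p

Toward a contradiction, assume L is regular with pumping length p.
Choose w = a^{p+1} b^p ∈ L, with |w| = 2p+1 ≥ p.
Write w = xyz as guaranteed by the lemma, with |xy| ≤ p and |y| > 0.
The first p characters of w are a's, so xy (and hence y) consists only of a's. Write y = a^k, 1 ≤ k ≤ p.
Consider xy^0z = xz = a^{p+1-k} b^p. Since k ≥ 1, the a-count p+1-k is at most p, so i > j fails; thus xz ∉ L.
Contradiction. Therefore L is not regular.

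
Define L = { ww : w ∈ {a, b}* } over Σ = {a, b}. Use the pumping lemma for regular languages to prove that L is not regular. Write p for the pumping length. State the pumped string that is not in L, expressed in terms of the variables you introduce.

Toward a contradiction, assume L is regular with pumping length p.
Take w = a^p b^p a^p b^p = uu where u = a^pb^p; then w ∈ L and |w| = 4p ≥ p.
Write w = xyz as guaranteed by the lemma, with |xy| ≤ p and y is nonempty.
Since the first p symbols of w are all a's and |xy| ≤ p, y lies entirely in the leading a-block: y = a^k for some k with 1 ≤ k ≤ p.
Pump with i = 2: xy^2z = a^{p+k} b^p a^p b^p, of length 4p+k. Suppose this equals vv. The string starts with a and ends with b, so v does too; thus the boundary between the two copies of v is a b→a transition. There is exactly one such transition, at position 2p+k, so |v| = 2p+k and |vv| = 4p+2k ≠ 4p+k since k ≥ 1. So xy^2z ∉ L.
Contradiction. Therefore L is not regular.

a^{p+k} b^p a^p b^p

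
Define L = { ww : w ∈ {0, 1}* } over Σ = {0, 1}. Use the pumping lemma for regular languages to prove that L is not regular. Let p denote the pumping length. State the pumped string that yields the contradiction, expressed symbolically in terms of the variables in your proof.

Suppose for contradiction that L is regular, and let p be the pumping length.
Take w = 0^p 1^p 0^p 1^p = uu where u = 0^p1^p; then w ∈ L and |w| = 4p ≥ p.
The pumping lemma gives a decomposition w = xyz where |xy| ≤ p and |y| > 0.
Because |xy| ≤ p and w begins with p copies of 0, we have y = 0^k with 1 ≤ k ≤ p.
Pump with i = 2: xy^2z = 0^{p+k} 1^p 0^p 1^p, of length 4p+k. Suppose this equals vv. The string starts with 0 and ends with 1, so v does too; thus the boundary between the two copies of v is a 1→0 transition. There is exactly one such transition, at position 2p+k, so |v| = 2p+k and |vv| = 4p+2k ≠ 4p+k since k ≥ 1. So xy^2z ∉ L.
This is a contradiction; hence L is not regular.

0^{p+k} 1^p 0^p 1^p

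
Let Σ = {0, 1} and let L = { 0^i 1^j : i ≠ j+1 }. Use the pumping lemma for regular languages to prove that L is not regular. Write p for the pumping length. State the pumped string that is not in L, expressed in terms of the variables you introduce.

Assume L is regular. Let p be the pumping length given by the pumping lemma.
Choose w = 0^p 1^{p+p!-1}. Since p ≠ (p+p!-1)+1 = p+p!, w ∈ L; and |w| ≥ p.
Write w = xyz as guaranteed by the lemma, with |xy| ≤ p and y is nonempty.
Since the first p symbols of w are all 0's and |xy| ≤ p, y lies entirely in the leading 0-block: y = 0^k for some k with 1 ≤ k ≤ p.
Since 1 ≤ k ≤ p, k divides p!; set t = 1 + p!/k. Then xy^t z has p + (p!/k)·k = p + p! copies of 0. Now the 0-count is p+p! and (1-count)+1 = (p+p!-1)+1 = p+p!, so i ≠ j+1 fails. So xy^t z = 0^{p+p!} 1^{p+p!-1} ∉ L.
Contradiction. Therefore L is not regular.

0^{p+p!} 1^{p+p!-1}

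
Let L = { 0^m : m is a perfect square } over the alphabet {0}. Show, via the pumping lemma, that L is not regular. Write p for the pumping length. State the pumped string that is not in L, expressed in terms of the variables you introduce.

Toward a contradiction, assume L is regular with pumping length p.
Take w = 0^{p²} ∈ L with |w| = p² ≥ p.
The pumping lemma gives a decomposition w = xyz where |xy| ≤ p and |y| > 0.
Then y = 0^k for some k with 1 ≤ k ≤ p.
Pump with i = 2: xy^2z = 0^{p²+k}. Since 1 ≤ k ≤ p, p² < p²+k ≤ p²+p < (p+1)², so p²+k lies strictly between consecutive squares and is not a perfect square. So xy^2z ∉ L.
This contradicts the pumping lemma, so L is not regular.

0^{p²+k}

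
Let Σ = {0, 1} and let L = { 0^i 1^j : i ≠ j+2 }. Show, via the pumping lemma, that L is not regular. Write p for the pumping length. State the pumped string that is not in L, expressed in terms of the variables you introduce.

0^{p+p!} 1^{p+p!-2}

Toward a contradiction, assume L is regular with pumping length p.
Choose w = 0^p 1^{p+p!-2}. Since p ≠ (p+p!-2)+2 = p+p!, w ∈ L; and |w| ≥ p.
The pumping lemma gives a decomposition w = xyz where |xy| ≤ p and |y| ≥ 1.
Because |xy| ≤ p and w begins with p copies of 0, we have y = 0^k with 1 ≤ k ≤ p.
Since 1 ≤ k ≤ p, k divides p!; set t = 1 + p!/k. Then xy^t z has p + (p!/k)·k = p + p! copies of 0. Now the 0-count is p+p! and (1-count)+2 = (p+p!-2)+2 = p+p!, so i ≠ j+2 fails. So xy^t z = 0^{p+p!} 1^{p+p!-2} ∉ L.
This contradicts the pumping lemma, so L is not regular.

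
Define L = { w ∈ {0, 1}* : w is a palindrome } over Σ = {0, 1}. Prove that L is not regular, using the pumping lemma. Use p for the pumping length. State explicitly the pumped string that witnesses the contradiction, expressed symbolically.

Suppose for contradiction that L is regular, and let p be the pumping length.
Take w = 0^p 1 0^p, a palindrome of length 2p+1 ≥ p.
The pumping lemma gives a decomposition w = xyz where |xy| ≤ p and y is nonempty.
The first p characters of w are 0's, so xy (and hence y) consists only of 0's. Write y = 0^k, 1 ≤ k ≤ p.
Pump with i = 2: xy^2z = 0^{p+k} 1 0^p. Its reverse is 0^p 1 0^{p+k}, which differs from xy^2z since k ≥ 1. So xy^2z is not a palindrome and xy^2z ∉ L.
This is a contradiction; hence L is not regular.

0^{p+k} 1 0^p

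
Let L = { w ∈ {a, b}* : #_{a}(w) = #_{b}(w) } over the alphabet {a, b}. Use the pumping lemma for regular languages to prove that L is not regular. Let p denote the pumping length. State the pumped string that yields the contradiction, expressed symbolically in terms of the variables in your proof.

a^{p+k} b^p

Toward a contradiction, assume L is regular with pumping length p.
Choose w = a^p b^p ∈ L with |w| = 2p ≥ p.
Write w = xyz as guaranteed by the lemma, with |xy| ≤ p and |y| > 0.
Because |xy| ≤ p and w begins with p copies of a, we have y = a^k with 1 ≤ k ≤ p.
Pump with i = 2: xy^2z = a^{p+k} b^p has p+k occurrences of a but only p of b. Since k ≥ 1 the counts differ, so xy^2z ∉ L.
This contradicts the pumping lemma, so L is not regular.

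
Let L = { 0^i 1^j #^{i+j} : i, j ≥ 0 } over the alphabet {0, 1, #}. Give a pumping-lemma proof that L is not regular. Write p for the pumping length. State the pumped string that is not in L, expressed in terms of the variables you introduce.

Assume L is regular. Let p be the pumping length given by the pumping lemma.
Take w = 0^p 1^p #^{2p} ∈ L (with i=j=p, i+j=2p), |w| = 4p ≥ p.
Write w = xyz as guaranteed by the lemma, with |xy| ≤ p and y is nonempty.
Because |xy| ≤ p and w begins with p copies of 0, we have y = 0^k with 1 ≤ k ≤ p.
Consider xy^2z = 0^{p+k} 1^p #^{2p}. Now the 0- and 1-counts sum to 2p+k, but the #-count is 2p ≠ 2p+k. So xy^2z ∉ L.
Contradiction. Therefore L is not regular.

0^{p+k} 1^p #^{2p}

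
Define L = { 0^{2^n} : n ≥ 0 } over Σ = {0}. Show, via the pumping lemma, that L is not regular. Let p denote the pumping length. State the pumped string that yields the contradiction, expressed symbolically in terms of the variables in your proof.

0^{2^p+k}

Toward a contradiction, assume L is regular with pumping length p.
Take w = 0^{2^p} ∈ L with |w| = 2^p ≥ p.
Write w = xyz as guaranteed by the lemma, with |xy| ≤ p and y is nonempty.
Then y = 0^k for some k with 1 ≤ k ≤ p.
Pump with i = 2: xy^2z = 0^{2^p+k}. Since 1 ≤ k ≤ p < 2^p, we have 2^p < 2^p+k < 2^{p+1}, so 2^p+k is not a power of 2. So xy^2z ∉ L.
Contradiction. Therefore L is not regular.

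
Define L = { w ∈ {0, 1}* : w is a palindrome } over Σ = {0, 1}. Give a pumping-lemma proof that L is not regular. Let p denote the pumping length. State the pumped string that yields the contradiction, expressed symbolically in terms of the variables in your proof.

Toward a contradiction, assume L is regular with pumping length p.
Take w = 0^p 1 0^p, a palindrome of length 2p+1 ≥ p.
The pumping lemma gives a decomposition w = xyz where |xy| ≤ p and |y| > 0.
The first p characters of w are 0's, so xy (and hence y) consists only of 0's. Write y = 0^k, 1 ≤ k ≤ p.
Pump with i = 2: xy^2z = 0^{p+k} 1 0^p. Its reverse is 0^p 1 0^{p+k}, which differs from xy^2z since k ≥ 1. So xy^2z is not a palindrome and xy^2z ∉ L.
This contradicts the pumping lemma, so L is not regular.

0^{p+k} 1 0^p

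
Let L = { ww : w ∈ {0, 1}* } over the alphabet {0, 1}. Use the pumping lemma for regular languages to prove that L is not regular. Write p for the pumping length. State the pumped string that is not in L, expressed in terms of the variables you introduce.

Suppose for contradiction that L is regular, and let p be the pumping length.
Take w = 0^p 1^p 0^p 1^p = uu where u = 0^p1^p; then w ∈ L and |w| = 4p ≥ p.
By the pumping lemma, w = xyz with |xy| ≤ p and |y| > 0.
Because |xy| ≤ p and w begins with p copies of 0, we have y = 0^k with 1 ≤ k ≤ p.
Pump with i = 2: xy^2z = 0^{p+k} 1^p 0^p 1^p, of length 4p+k. Suppose this equals vv. The string starts with 0 and ends with 1, so v does too; thus the boundary between the two copies of v is a 1→0 transition. There is exactly one such transition, at position 2p+k, so |v| = 2p+k and |vv| = 4p+2k ≠ 4p+k since k ≥ 1. So xy^2z ∉ L.
This contradicts the pumping lemma, so L is not regular.

0^{p+k} 1^p 0^p 1^p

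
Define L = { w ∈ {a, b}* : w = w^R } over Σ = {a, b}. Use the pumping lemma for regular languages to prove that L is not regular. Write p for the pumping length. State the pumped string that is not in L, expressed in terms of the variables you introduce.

Suppose for contradiction that L is regular, and let p be the pumping length.
Take w = a^p b a^p, a palindrome of length 2p+1 ≥ p.
The pumping lemma gives a decomposition w = xyz where |xy| ≤ p and |y| > 0.
Since the first p symbols of w are all a's and |xy| ≤ p, y lies entirely in the leading a-block: y = a^k for some k with 1 ≤ k ≤ p.
Pump with i = 2: xy^2z = a^{p+k} b a^p. Its reverse is a^p b a^{p+k}, which differs from xy^2z since k ≥ 1. So xy^2z is not a palindrome and xy^2z ∉ L.
This is a contradiction; hence L is not regular.

a^{p+k} b a^p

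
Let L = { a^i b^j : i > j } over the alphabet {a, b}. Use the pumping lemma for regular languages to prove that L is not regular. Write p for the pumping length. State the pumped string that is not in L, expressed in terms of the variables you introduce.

a^{p+1-k} b^p

Toward a contradiction, assume L is regular with pumping length p.
Choose w = a^{p+1} b^p ∈ L, with |w| = 2p+1 ≥ p.
Write w = xyz as guaranteed by the lemma, with |xy| ≤ p and y is nonempty.
The first p characters of w are a's, so xy (and hence y) consists only of a's. Write y = a^k, 1 ≤ k ≤ p.
Consider xy^0z = xz = a^{p+1-k} b^p. Since k ≥ 1, the a-count p+1-k is at most p, so i > j fails; thus xz ∉ L.
This contradicts the pumping lemma, so L is not regular.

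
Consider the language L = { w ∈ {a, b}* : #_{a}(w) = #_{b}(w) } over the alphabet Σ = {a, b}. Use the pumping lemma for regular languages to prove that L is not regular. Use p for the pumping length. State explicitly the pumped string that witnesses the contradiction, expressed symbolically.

Assume L is regular; let p be its pumping constant.
Choose w = a^p b^p ∈ L with |w| = 2p ≥ p.
The pumping lemma gives a decomposition w = xyz where |xy| ≤ p and |y| ≥ 1.
Since the first p symbols of w are all a's and |xy| ≤ p, y lies entirely in the leading a-block: y = a^k for some k with 1 ≤ k ≤ p.
Pump with i = 2: xy^2z = a^{p+k} b^p has p+k occurrences of a but only p of b. Since k ≥ 1 the counts differ, so xy^2z ∉ L.
This is a contradiction; hence L is not regular.

a^{p+k} b^p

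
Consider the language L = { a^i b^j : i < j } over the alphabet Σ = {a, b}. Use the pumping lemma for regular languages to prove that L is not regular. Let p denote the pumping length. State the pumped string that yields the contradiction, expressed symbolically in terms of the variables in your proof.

a^{p+k} b^{p+1}

Assume L is regular; let p be its pumping constant.
Choose w = a^p b^{p+1} ∈ L, with |w| = 2p+1 ≥ p.
By the pumping lemma, w = xyz with |xy| ≤ p and |y| > 0.
Because |xy| ≤ p and w begins with p copies of a, we have y = a^k with 1 ≤ k ≤ p.
Consider xy^2z = a^{p+k} b^{p+1}. Since k ≥ 1, the a-count p+k is at least p+1, so i < j fails; thus xy^2z ∉ L.
This is a contradiction; hence L is not regular.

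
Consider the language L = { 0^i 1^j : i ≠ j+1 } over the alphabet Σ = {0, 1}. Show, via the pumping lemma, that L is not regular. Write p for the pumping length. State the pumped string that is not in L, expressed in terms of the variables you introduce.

Assume L is regular. Let p be the pumping length given by the pumping lemma.
Choose w = 0^p 1^{p+p!-1}. Since p ≠ (p+p!-1)+1 = p+p!, w ∈ L; and |w| ≥ p.
Write w = xyz as guaranteed by the lemma, with |xy| ≤ p and |y| > 0.
Since the first p symbols of w are all 0's and |xy| ≤ p, y lies entirely in the leading 0-block: y = 0^k for some k with 1 ≤ k ≤ p.
Since 1 ≤ k ≤ p, k divides p!; set t = 1 + p!/k. Then xy^t z has p + (p!/k)·k = p + p! copies of 0. Now the 0-count is p+p! and (1-count)+1 = (p+p!-1)+1 = p+p!, so i ≠ j+1 fails. So xy^t z = 0^{p+p!} 1^{p+p!-1} ∉ L.
This is a contradiction; hence L is not regular.

0^{p+p!} 1^{p+p!-1}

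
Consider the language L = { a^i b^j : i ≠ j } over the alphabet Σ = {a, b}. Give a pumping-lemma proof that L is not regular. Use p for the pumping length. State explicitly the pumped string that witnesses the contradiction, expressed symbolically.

Suppose for contradiction that L is regular, and let p be the pumping length.
Choose w = a^p b^{p+p!}. Since p ≠ p+p!, w ∈ L; and |w| ≥ p.
The pumping lemma gives a decomposition w = xyz where |xy| ≤ p and |y| ≥ 1.
Since the first p symbols of w are all a's and |xy| ≤ p, y lies entirely in the leading a-block: y = a^k for some k with 1 ≤ k ≤ p.
Since 1 ≤ k ≤ p, k divides p!; set t = 1 + p!/k. Then xy^t z has p + (p!/k)·k = p + p! copies of a. Now the a-count equals the b-count, so i ≠ j fails. So xy^t z = a^{p+p!} b^{p+p!} ∉ L.
Contradiction. Therefore L is not regular.

a^{p+p!} b^{p+p!}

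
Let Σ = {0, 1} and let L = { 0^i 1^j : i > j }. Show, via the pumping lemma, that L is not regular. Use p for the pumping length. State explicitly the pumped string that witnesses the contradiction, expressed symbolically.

0^{p+1-k} 1^p

Assume L is regular. Let p be the pumping length given by the pumping lemma.
Choose w = 0^{p+1} 1^p ∈ L, with |w| = 2p+1 ≥ p.
Write w = xyz as guaranteed by the lemma, with |xy| ≤ p and |y| ≥ 1.
The first p characters of w are 0's, so xy (and hence y) consists only of 0's. Write y = 0^k, 1 ≤ k ≤ p.
Consider xy^0z = xz = 0^{p+1-k} 1^p. Since k ≥ 1, the 0-count p+1-k is at most p, so i > j fails; thus xz ∉ L.
This is a contradiction; hence L is not regular.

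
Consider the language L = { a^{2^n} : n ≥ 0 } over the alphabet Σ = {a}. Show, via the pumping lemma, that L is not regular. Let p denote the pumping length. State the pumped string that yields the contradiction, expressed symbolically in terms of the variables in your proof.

a^{2^p+k}

Assume L is regular; let p be its pumping constant.
Take w = a^{2^p} ∈ L with |w| = 2^p ≥ p.
The pumping lemma gives a decomposition w = xyz where |xy| ≤ p and y is nonempty.
Then y = a^k for some k with 1 ≤ k ≤ p.
Pump with i = 2: xy^2z = a^{2^p+k}. Since 1 ≤ k ≤ p < 2^p, we have 2^p < 2^p+k < 2^{p+1}, so 2^p+k is not a power of 2. So xy^2z ∉ L.
This is a contradiction; hence L is not regular.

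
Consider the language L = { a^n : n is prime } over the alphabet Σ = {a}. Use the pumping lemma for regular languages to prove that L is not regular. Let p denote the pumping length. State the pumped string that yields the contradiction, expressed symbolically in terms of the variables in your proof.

a^{q(1+k)}

Toward a contradiction, assume L is regular with pumping length p.
Let q be a prime with q ≥ p+2 (infinitely many primes exist), and take w = a^q ∈ L with |w| = q ≥ p.
The pumping lemma gives a decomposition w = xyz where |xy| ≤ p and |y| > 0.
Then y = a^k for some k with 1 ≤ k ≤ p.
Since 1 ≤ k ≤ p, |xz| = q-k. Pump with i = q+1: |xy^{q+1}z| = (q-k)+(q+1)k = q+qk = q(1+k), which is composite (both factors ≥ 2). So xy^{q+1}z = a^{q(1+k)} ∉ L.
This contradicts the pumping lemma, so L is not regular.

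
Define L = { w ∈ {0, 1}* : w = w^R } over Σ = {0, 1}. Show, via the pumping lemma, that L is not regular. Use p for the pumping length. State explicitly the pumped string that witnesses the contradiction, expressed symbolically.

0^{p+k} 1 0^p

Suppose for contradiction that L is regular, and let p be the pumping length.
Take w = 0^p 1 0^p, a palindrome of length 2p+1 ≥ p.
The pumping lemma gives a decomposition w = xyz where |xy| ≤ p and |y| ≥ 1.
Because |xy| ≤ p and w begins with p copies of 0, we have y = 0^k with 1 ≤ k ≤ p.
Pump with i = 2: xy^2z = 0^{p+k} 1 0^p. Its reverse is 0^p 1 0^{p+k}, which differs from xy^2z since k ≥ 1. So xy^2z is not a palindrome and xy^2z ∉ L.
Contradiction. Therefore L is not regular.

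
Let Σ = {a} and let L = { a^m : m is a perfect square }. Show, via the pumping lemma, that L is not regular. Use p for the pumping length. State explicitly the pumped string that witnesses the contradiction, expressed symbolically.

a^{p²+k}

Assume L is regular; let p be its pumping constant.
Take w = a^{p²} ∈ L with |w| = p² ≥ p.
Write w = xyz as guaranteed by the lemma, with |xy| ≤ p and |y| ≥ 1.
Then y = a^k for some k with 1 ≤ k ≤ p.
Pump with i = 2: xy^2z = a^{p²+k}. Since 1 ≤ k ≤ p, p² < p²+k ≤ p²+p < (p+1)², so p²+k lies strictly between consecutive squares and is not a perfect square. So xy^2z ∉ L.
This is a contradiction; hence L is not regular.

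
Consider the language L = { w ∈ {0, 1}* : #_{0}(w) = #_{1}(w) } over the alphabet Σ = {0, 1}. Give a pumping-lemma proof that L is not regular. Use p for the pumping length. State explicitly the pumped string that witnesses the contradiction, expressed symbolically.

Suppose for contradiction that L is regular, and let p be the pumping length.
Choose w = 0^p 1^p ∈ L with |w| = 2p ≥ p.
The pumping lemma gives a decomposition w = xyz where |xy| ≤ p and |y| > 0.
Because |xy| ≤ p and w begins with p copies of 0, we have y = 0^k with 1 ≤ k ≤ p.
Pump with i = 2: xy^2z = 0^{p+k} 1^p has p+k occurrences of 0 but only p of 1. Since k ≥ 1 the counts differ, so xy^2z ∉ L.
Contradiction. Therefore L is not regular.

0^{p+k} 1^p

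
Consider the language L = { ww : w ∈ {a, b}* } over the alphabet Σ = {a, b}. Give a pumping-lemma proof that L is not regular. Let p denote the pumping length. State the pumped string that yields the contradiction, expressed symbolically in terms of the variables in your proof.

Suppose for contradiction that L is regular, and let p be the pumping length.
Take w = a^p b^p a^p b^p = uu where u = a^pb^p; then w ∈ L and |w| = 4p ≥ p.
Write w = xyz as guaranteed by the lemma, with |xy| ≤ p and |y| ≥ 1.
The first p characters of w are a's, so xy (and hence y) consists only of a's. Write y = a^k, 1 ≤ k ≤ p.
Pump with i = 2: xy^2z = a^{p+k} b^p a^p b^p, of length 4p+k. Suppose this equals vv. The string starts with a and ends with b, so v does too; thus the boundary between the two copies of v is a b→a transition. There is exactly one such transition, at position 2p+k, so |v| = 2p+k and |vv| = 4p+2k ≠ 4p+k since k ≥ 1. So xy^2z ∉ L.
Contradiction. Therefore L is not regular.

a^{p+k} b^p a^p b^p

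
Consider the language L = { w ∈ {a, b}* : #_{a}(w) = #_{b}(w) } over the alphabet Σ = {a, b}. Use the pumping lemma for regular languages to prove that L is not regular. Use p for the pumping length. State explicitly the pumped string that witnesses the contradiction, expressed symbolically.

Suppose for contradiction that L is regular, and let p be the pumping length.
Choose w = a^p b^p ∈ L with |w| = 2p ≥ p.
Write w = xyz as guaranteed by the lemma, with |xy| ≤ p and |y| > 0.
The first p characters of w are a's, so xy (and hence y) consists only of a's. Write y = a^k, 1 ≤ k ≤ p.
Pump with i = 2: xy^2z = a^{p+k} b^p has p+k occurrences of a but only p of b. Since k ≥ 1 the counts differ, so xy^2z ∉ L.
Contradiction. Therefore L is not regular.

a^{p+k} b^p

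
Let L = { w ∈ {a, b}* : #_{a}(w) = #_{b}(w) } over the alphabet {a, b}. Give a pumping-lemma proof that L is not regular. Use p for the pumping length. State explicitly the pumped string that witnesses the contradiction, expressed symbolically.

Suppose for contradiction that L is regular, and let p be the pumping length.
Choose w = a^p b^p ∈ L with |w| = 2p ≥ p.
Write w = xyz as guaranteed by the lemma, with |xy| ≤ p and |y| ≥ 1.
Because |xy| ≤ p and w begins with p copies of a, we have y = a^k with 1 ≤ k ≤ p.
Pump with i = 2: xy^2z = a^{p+k} b^p has p+k occurrences of a but only p of b. Since k ≥ 1 the counts differ, so xy^2z ∉ L.
This contradicts the pumping lemma, so L is not regular.

a^{p+k} b^p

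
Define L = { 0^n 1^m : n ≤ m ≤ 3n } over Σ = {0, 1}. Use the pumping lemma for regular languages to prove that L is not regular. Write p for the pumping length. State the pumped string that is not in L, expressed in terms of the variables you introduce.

0^{p+k} 1^p

Assume L is regular. Let p be the pumping length given by the pumping lemma.
Take w = 0^p 1^p ∈ L (since p ≤ p ≤ 3p), with |w| = 2p ≥ p.
The pumping lemma gives a decomposition w = xyz where |xy| ≤ p and y is nonempty.
The first p characters of w are 0's, so xy (and hence y) consists only of 0's. Write y = 0^k, 1 ≤ k ≤ p.
Pump with i = 2: xy^2z = 0^{p+k} 1^p. Now n = p+k > p = m, so the condition n ≤ m fails. Thus xy^2z ∉ L.
Contradiction. Therefore L is not regular.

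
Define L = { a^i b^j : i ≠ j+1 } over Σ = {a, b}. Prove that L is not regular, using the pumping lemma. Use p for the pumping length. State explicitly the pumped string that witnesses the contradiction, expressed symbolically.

Assume L is regular. Let p be the pumping length given by the pumping lemma.
Choose w = a^p b^{p+p!-1}. Since p ≠ (p+p!-1)+1 = p+p!, w ∈ L; and |w| ≥ p.
Write w = xyz as guaranteed by the lemma, with |xy| ≤ p and |y| ≥ 1.
Because |xy| ≤ p and w begins with p copies of a, we have y = a^k with 1 ≤ k ≤ p.
Since 1 ≤ k ≤ p, k divides p!; set t = 1 + p!/k. Then xy^t z has p + (p!/k)·k = p + p! copies of a. Now the a-count is p+p! and (b-count)+1 = (p+p!-1)+1 = p+p!, so i ≠ j+1 fails. So xy^t z = a^{p+p!} b^{p+p!-1} ∉ L.
This contradicts the pumping lemma, so L is not regular.

a^{p+p!} b^{p+p!-1}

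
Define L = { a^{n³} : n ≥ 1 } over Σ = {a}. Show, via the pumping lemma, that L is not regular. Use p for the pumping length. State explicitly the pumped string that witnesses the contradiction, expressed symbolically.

a^{p³+k}

Toward a contradiction, assume L is regular with pumping length p.
Take w = a^{p³} ∈ L with |w| = p³ ≥ p.
The pumping lemma gives a decomposition w = xyz where |xy| ≤ p and |y| ≥ 1.
Then y = a^k for some k with 1 ≤ k ≤ p.
Pump with i = 2: xy^2z = a^{p³+k}. Since 1 ≤ k ≤ p, p³ < p³+k ≤ p³+p < p³+3p²+3p+1 = (p+1)³, so p³+k is not a perfect cube. So xy^2z ∉ L.
Contradiction. Therefore L is not regular.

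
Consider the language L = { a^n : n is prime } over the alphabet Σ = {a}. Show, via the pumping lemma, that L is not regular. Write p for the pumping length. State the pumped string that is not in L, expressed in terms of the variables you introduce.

a^{q(1+k)}

Assume L is regular; let p be its pumping constant.
Let q be a prime with q ≥ p+2 (infinitely many primes exist), and take w = a^q ∈ L with |w| = q ≥ p.
Write w = xyz as guaranteed by the lemma, with |xy| ≤ p and |y| ≥ 1.
Then y = a^k for some k with 1 ≤ k ≤ p.
Since 1 ≤ k ≤ p, |xz| = q-k. Pump with i = q+1: |xy^{q+1}z| = (q-k)+(q+1)k = q+qk = q(1+k), which is composite (both factors ≥ 2). So xy^{q+1}z = a^{q(1+k)} ∉ L.
This contradicts the pumping lemma, so L is not regular.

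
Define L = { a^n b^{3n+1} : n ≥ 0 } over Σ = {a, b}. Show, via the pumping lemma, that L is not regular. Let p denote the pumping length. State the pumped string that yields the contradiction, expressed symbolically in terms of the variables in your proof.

Assume L is regular. Let p be the pumping length given by the pumping lemma.
Choose w = a^p b^{3p+1}, which is in L with |w| = 4p+1 ≥ p.
Write w = xyz as guaranteed by the lemma, with |xy| ≤ p and |y| > 0.
Because |xy| ≤ p and w begins with p copies of a, we have y = a^k with 1 ≤ k ≤ p.
Pump with i = 2: xy^2z = a^{p+k} b^{3p+1}. For this to lie in L we would need 3p+1 = 3(p+k)+1, which forces k = 0. But k ≥ 1, so xy^2z ∉ L.
This is a contradiction; hence L is not regular.

a^{p+k} b^{3p+1}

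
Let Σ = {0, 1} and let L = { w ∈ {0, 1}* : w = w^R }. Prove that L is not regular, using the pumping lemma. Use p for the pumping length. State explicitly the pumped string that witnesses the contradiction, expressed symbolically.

Assume L is regular; let p be its pumping constant.
Take w = 0^p 1 0^p, a palindrome of length 2p+1 ≥ p.
The pumping lemma gives a decomposition w = xyz where |xy| ≤ p and |y| ≥ 1.
The first p characters of w are 0's, so xy (and hence y) consists only of 0's. Write y = 0^k, 1 ≤ k ≤ p.
Pump with i = 2: xy^2z = 0^{p+k} 1 0^p. Its reverse is 0^p 1 0^{p+k}, which differs from xy^2z since k ≥ 1. So xy^2z is not a palindrome and xy^2z ∉ L.
This is a contradiction; hence L is not regular.

0^{p+k} 1 0^p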